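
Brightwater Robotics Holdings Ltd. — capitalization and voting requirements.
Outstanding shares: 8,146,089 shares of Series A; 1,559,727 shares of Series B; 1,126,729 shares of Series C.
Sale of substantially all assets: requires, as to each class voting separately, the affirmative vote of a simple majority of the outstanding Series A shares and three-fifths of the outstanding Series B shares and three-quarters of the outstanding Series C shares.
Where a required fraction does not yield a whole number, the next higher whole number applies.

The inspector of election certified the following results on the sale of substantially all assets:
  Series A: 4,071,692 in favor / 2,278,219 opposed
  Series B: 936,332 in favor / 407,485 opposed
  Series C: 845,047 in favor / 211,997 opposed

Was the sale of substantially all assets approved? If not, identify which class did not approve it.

Not approved — the Series A shares did not give the required vote.

Series A: a majority of 8146089 is 4073045; 4,073,045 required, 4,071,692 in favor — not approved.
Series B: 3/5 of 1559727 = 935836.20, rounded up to 935837; 935,837 required, 936,332 in favor — approved.
Series C: 3/4 of 1126729 = 845046.75, rounded up to 845047; 845,047 required, 845,047 in favor — approved.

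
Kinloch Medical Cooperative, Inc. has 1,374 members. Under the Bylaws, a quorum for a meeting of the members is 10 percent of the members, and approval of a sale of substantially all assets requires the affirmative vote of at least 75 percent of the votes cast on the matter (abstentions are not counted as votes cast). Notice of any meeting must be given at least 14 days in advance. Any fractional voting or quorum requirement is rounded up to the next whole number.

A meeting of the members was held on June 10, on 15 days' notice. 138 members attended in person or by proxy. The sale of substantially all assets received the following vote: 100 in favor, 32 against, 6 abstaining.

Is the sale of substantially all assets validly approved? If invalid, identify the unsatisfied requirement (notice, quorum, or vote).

Valid — all requirements satisfied.

Notice: 15 days given; 14 required. Satisfied.
Quorum: 10% of 1,374 = 137.40, rounded up to 138; 138 present. Satisfied.
Vote: requires three-fourths of the votes cast (138 − 6 abstaining = 132); 3/4 of 132 = 99, so 99 needed; 100 in favor. Satisfied.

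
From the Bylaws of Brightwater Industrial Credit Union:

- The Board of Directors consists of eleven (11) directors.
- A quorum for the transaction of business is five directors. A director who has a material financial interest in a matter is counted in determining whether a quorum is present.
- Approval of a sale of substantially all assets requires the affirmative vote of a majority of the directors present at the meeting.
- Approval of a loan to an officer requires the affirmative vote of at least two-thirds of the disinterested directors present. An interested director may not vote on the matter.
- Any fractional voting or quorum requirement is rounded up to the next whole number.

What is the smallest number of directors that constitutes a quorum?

The quorum is fixed at 5.

5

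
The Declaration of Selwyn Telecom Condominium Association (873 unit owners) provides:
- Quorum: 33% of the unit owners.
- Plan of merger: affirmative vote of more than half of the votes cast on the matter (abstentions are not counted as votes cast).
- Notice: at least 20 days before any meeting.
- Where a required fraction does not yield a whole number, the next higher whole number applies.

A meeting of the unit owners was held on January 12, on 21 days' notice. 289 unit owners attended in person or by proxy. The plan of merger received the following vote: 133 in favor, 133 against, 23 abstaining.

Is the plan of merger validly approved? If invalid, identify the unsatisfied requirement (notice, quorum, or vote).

Notice: 21 days given; 20 required. Satisfied.
Quorum: 33% of 873 = 288.09, rounded up to 289; 289 present. Satisfied.
Vote: requires a majority of the votes cast (289 − 23 abstaining = 266); a majority of 266 is 134, so 134 needed; 133 in favor. Not satisfied.

Invalid — vote requirement not satisfied.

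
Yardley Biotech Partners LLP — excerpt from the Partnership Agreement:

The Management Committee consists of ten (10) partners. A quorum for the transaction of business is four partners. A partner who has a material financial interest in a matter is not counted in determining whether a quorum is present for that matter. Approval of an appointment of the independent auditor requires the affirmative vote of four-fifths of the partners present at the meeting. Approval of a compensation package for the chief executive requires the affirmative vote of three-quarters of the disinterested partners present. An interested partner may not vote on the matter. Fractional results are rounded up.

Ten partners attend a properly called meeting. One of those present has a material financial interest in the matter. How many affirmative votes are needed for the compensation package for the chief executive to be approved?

7

The compensation package for the chief executive requires three-fourths of the disinterested partners present (10 − 1 = 9).
3/4 of 9 = 6.75, rounded up to 7.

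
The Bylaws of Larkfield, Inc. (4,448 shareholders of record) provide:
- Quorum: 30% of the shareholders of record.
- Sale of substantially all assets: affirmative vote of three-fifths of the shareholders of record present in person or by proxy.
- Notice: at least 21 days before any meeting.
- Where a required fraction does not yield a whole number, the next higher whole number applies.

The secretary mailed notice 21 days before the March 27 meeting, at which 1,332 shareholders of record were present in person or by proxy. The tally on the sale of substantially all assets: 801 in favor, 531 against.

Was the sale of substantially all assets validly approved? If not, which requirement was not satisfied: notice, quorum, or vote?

Invalid — quorum requirement not satisfied.

Notice: 21 days given; 21 required. Satisfied.
Quorum: 30% of 4,448 = 1,334.40, rounded up to 1,335; 1,332 present. Not satisfied.
Vote: requires three-fifths of those present (1,332); 3/5 of 1332 = 799.20, rounded up to 800, so 800 needed; 801 in favor. Satisfied.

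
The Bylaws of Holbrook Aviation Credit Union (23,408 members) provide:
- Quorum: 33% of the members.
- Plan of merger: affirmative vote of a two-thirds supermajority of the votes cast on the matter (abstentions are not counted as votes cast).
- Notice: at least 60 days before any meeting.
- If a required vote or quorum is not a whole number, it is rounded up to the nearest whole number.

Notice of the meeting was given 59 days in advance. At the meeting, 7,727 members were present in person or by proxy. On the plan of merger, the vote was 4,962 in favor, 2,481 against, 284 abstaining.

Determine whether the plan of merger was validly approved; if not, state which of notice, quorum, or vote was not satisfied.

Invalid — notice requirement not satisfied.

Notice: 59 days given; 60 required. Not satisfied.
Quorum: 33% of 23,408 = 7,724.64, rounded up to 7,725; 7,727 present. Satisfied.
Vote: requires two-thirds of the votes cast (7,727 − 284 abstaining = 7,443); 2/3 of 7443 = 4962, so 4,962 needed; 4,962 in favor. Satisfied.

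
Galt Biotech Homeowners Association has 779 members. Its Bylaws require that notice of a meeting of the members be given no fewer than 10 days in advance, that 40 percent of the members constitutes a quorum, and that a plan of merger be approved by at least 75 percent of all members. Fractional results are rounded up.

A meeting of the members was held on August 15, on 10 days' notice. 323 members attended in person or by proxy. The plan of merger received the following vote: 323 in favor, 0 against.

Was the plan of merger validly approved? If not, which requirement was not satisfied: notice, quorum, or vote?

Notice: 10 days given; 10 required. Satisfied.
Quorum: 40% of 779 = 311.60, rounded up to 312; 323 present. Satisfied.
Vote: requires three-fourths of all members (779); 3/4 of 779 = 584.25, rounded up to 585, so 585 needed; 323 in favor. Not satisfied.

Invalid — vote requirement not satisfied.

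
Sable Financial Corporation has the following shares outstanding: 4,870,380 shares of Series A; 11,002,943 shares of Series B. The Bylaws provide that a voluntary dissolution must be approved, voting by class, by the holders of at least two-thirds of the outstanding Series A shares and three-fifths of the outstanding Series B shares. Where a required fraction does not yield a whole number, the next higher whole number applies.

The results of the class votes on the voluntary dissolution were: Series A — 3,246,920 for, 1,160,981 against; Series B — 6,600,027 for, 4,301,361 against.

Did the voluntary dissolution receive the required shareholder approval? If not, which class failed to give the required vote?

Not approved — the Series B shares did not give the required vote.

Series A: 2/3 of 4870380 = 3246920; 3,246,920 required, 3,246,920 in favor — approved.
Series B: 3/5 of 11002943 = 6601765.80, rounded up to 6601766; 6,601,766 required, 6,600,027 in favor — not approved.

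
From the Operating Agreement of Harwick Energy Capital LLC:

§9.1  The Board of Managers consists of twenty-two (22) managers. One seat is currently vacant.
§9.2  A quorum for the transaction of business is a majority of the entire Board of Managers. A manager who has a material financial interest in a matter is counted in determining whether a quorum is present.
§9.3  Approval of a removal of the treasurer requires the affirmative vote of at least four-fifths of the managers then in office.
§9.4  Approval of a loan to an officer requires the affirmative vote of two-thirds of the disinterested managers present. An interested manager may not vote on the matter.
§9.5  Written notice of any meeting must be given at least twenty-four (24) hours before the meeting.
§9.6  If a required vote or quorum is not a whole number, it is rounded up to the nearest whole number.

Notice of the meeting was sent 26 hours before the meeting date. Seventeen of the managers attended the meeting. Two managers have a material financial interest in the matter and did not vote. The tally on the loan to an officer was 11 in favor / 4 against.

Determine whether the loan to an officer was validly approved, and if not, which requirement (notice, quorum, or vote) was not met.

Notice: 26 hours given; 24 required (26 ≥ 24). Satisfied.
Quorum: 17 present (interested managers count toward quorum); quorum is 12. Satisfied.
Vote: the loan to an officer requires two-thirds of the disinterested managers present (17 − 2 = 15). 2/3 of 15 = 10, so 10 affirmative votes are needed; 11 voted in favor. Satisfied.

Valid — all requirements satisfied.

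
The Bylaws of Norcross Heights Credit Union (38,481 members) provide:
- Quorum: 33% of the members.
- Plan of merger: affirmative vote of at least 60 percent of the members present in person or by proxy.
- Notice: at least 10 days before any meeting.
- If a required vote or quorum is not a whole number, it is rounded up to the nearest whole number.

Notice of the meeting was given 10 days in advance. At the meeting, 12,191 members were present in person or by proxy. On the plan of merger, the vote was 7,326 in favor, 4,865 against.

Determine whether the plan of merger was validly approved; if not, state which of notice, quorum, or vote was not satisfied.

Notice: 10 days given; 10 required. Satisfied.
Quorum: 33% of 38,481 = 12,698.73, rounded up to 12,699; 12,191 present. Not satisfied.
Vote: requires three-fifths of those present (12,191); 3/5 of 12191 = 7314.60, rounded up to 7315, so 7,315 needed; 7,326 in favor. Satisfied.

Invalid — quorum requirement not satisfied.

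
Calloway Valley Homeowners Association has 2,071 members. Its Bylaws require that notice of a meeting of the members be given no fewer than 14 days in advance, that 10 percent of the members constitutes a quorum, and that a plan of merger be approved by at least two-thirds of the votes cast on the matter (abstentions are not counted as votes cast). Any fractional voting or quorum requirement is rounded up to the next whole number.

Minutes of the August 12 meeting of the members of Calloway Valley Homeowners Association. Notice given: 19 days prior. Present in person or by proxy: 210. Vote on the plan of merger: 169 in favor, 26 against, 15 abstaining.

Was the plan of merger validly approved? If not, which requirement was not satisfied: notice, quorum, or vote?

Valid — all requirements satisfied.

Notice: 19 days given; 14 required. Satisfied.
Quorum: 10% of 2,071 = 207.10, rounded up to 208; 210 present. Satisfied.
Vote: requires two-thirds of the votes cast (210 − 15 abstaining = 195); 2/3 of 195 = 130, so 130 needed; 169 in favor. Satisfied.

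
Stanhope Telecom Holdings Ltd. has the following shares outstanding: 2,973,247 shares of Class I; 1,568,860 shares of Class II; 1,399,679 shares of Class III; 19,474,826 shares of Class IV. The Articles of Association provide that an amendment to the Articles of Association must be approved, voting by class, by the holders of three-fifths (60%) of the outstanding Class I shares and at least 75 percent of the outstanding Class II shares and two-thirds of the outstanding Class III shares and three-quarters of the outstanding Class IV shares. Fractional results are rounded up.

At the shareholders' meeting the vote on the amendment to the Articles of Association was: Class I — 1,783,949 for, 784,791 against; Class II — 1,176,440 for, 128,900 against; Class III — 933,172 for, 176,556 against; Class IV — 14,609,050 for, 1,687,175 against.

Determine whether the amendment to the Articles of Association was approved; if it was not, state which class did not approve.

Not approved — the Class II shares did not give the required vote.

Class I: 3/5 of 2973247 = 1783948.20, rounded up to 1783949; 1,783,949 required, 1,783,949 in favor — approved.
Class II: 3/4 of 1568860 = 1176645; 1,176,645 required, 1,176,440 in favor — not approved.
Class III: 2/3 of 1399679 = 933119.33, rounded up to 933120; 933,120 required, 933,172 in favor — approved.
Class IV: 3/4 of 19474826 = 14606119.50, rounded up to 14606120; 14,606,120 required, 14,609,050 in favor — approved.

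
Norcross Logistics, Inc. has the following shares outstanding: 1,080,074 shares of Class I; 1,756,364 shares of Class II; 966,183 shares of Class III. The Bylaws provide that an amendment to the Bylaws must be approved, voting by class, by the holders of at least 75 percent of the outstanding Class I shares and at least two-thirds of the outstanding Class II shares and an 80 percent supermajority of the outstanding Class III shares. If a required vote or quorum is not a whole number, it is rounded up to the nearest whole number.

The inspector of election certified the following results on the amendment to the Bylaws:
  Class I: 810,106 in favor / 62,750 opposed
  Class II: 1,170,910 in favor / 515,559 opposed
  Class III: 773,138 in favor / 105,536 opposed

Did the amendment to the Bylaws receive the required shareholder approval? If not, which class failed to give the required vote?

Class I: 3/4 of 1080074 = 810055.50, rounded up to 810056; 810,056 required, 810,106 in favor — approved.
Class II: 2/3 of 1756364 = 1170909.33, rounded up to 1170910; 1,170,910 required, 1,170,910 in favor — approved.
Class III: 4/5 of 966183 = 772946.40, rounded up to 772947; 772,947 required, 773,138 in favor — approved.

Approved — every class gave the required vote.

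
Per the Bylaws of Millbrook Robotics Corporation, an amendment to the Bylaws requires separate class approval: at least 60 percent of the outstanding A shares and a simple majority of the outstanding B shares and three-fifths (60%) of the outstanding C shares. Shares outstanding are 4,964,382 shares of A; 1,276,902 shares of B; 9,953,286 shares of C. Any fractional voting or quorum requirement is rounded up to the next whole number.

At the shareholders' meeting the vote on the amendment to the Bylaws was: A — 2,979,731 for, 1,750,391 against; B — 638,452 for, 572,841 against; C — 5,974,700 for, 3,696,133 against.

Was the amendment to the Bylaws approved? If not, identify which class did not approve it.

A: 3/5 of 4964382 = 2978629.20, rounded up to 2978630; 2,978,630 required, 2,979,731 in favor — approved.
B: a majority of 1276902 is 638452; 638,452 required, 638,452 in favor — approved.
C: 3/5 of 9953286 = 5971971.60, rounded up to 5971972; 5,971,972 required, 5,974,700 in favor — approved.

Approved — every class gave the required vote.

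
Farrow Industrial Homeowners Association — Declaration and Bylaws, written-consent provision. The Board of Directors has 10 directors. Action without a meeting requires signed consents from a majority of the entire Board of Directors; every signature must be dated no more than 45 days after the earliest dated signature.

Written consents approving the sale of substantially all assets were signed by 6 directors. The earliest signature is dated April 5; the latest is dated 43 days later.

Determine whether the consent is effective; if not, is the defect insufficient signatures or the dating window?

Effective — both the signature and dating-window requirements are satisfied.

Signatures required: a majority of 10 — a majority of 10 is 6, so 6 needed; 6 signed. Sufficient.
Dating window: the latest signature is 43 days after the earliest; the limit is 45 days. Within the window.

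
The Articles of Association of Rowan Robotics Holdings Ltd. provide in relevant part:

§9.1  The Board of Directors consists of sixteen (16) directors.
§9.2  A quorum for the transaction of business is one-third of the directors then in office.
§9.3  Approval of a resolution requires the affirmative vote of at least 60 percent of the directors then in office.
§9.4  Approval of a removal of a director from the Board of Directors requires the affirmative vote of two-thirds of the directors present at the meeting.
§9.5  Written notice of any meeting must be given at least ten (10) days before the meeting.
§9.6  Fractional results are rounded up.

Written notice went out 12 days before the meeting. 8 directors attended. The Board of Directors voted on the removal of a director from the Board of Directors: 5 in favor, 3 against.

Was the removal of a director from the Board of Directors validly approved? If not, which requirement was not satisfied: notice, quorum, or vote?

Invalid — vote requirement not satisfied.

Notice: 12 days given; 10 required (12 ≥ 10). Satisfied.
Quorum: 8 present; quorum is 6. Satisfied.
Vote: the removal of a director from the Board of Directors requires two-thirds of the directors present (8). 2/3 of 8 = 5.33, rounded up to 6, so 6 affirmative votes are needed; 5 voted in favor. Not satisfied.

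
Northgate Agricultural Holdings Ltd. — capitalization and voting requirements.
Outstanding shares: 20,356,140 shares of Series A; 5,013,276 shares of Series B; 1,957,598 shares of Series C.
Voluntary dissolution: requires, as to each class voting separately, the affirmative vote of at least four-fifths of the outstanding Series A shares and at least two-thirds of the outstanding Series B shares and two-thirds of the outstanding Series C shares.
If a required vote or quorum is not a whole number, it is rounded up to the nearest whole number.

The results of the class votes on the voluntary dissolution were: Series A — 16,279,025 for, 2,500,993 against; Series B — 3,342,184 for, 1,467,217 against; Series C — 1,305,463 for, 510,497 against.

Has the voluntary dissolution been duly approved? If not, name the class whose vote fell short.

Series A: 4/5 of 20356140 = 16284912; 16,284,912 required, 16,279,025 in favor — not approved.
Series B: 2/3 of 5013276 = 3342184; 3,342,184 required, 3,342,184 in favor — approved.
Series C: 2/3 of 1957598 = 1305065.33, rounded up to 1305066; 1,305,066 required, 1,305,463 in favor — approved.

Not approved — the Series A shares did not give the required vote.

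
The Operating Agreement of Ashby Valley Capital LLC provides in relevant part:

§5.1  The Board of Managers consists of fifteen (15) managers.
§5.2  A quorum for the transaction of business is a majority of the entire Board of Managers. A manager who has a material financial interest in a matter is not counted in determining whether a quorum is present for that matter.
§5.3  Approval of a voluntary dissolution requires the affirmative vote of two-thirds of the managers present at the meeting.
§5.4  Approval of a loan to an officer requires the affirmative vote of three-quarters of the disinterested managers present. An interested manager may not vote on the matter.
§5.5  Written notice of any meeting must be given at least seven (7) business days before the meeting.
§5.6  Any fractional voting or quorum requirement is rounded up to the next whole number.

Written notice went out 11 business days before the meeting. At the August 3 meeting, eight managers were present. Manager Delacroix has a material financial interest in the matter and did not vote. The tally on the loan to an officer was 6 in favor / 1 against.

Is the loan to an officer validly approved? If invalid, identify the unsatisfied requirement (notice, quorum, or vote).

Invalid — quorum requirement not satisfied.

Notice: 11 business days given; 7 required (11 ≥ 7). Satisfied.
Quorum: 8 present, but the 1 interested manager does not count, leaving 7. Quorum is 8. Not satisfied.
Vote: the loan to an officer requires three-fourths of the disinterested managers present (8 − 1 = 7). 3/4 of 7 = 5.25, rounded up to 6, so 6 affirmative votes are needed; 6 voted in favor. Satisfied. (Moot — without a quorum no business can be validly transacted.)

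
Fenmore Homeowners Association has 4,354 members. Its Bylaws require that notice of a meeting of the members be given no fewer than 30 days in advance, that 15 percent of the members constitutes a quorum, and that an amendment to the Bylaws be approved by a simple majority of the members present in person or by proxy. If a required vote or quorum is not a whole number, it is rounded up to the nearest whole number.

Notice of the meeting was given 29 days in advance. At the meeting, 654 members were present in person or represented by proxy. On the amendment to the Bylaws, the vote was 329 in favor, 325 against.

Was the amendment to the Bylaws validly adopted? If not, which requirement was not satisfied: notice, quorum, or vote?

Invalid — notice requirement not satisfied.

Notice: 29 days given; 30 required. Not satisfied.
Quorum: 15% of 4,354 = 653.10, rounded up to 654; 654 present. Satisfied.
Vote: requires a majority of those present (654); a majority of 654 is 328, so 328 needed; 329 in favor. Satisfied.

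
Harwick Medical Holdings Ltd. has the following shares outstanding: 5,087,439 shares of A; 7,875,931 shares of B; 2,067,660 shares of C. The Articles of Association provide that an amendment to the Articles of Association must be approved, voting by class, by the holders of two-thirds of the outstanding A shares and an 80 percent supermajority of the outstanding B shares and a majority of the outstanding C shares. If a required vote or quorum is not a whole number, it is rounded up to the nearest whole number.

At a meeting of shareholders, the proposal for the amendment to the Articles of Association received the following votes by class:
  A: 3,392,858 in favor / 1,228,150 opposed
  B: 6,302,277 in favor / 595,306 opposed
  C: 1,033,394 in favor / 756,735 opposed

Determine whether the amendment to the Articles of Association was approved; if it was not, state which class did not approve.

Not approved — the C shares did not give the required vote.

A: 2/3 of 5087439 = 3391626; 3,391,626 required, 3,392,858 in favor — approved.
B: 4/5 of 7875931 = 6300744.80, rounded up to 6300745; 6,300,745 required, 6,302,277 in favor — approved.
C: a majority of 2067660 is 1033831; 1,033,831 required, 1,033,394 in favor — not approved.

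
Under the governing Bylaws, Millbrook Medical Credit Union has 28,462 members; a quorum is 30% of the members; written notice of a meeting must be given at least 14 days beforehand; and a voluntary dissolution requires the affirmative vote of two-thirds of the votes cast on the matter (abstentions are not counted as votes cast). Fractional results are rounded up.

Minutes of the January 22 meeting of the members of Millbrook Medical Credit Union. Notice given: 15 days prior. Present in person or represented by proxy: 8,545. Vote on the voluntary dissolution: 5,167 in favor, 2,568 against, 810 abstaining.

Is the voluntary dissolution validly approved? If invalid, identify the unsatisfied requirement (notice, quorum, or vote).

Valid — all requirements satisfied.

Notice: 15 days given; 14 required. Satisfied.
Quorum: 30% of 28,462 = 8,538.60, rounded up to 8,539; 8,545 present. Satisfied.
Vote: requires two-thirds of the votes cast (8,545 − 810 abstaining = 7,735); 2/3 of 7735 = 5156.67, rounded up to 5157, so 5,157 needed; 5,167 in favor. Satisfied.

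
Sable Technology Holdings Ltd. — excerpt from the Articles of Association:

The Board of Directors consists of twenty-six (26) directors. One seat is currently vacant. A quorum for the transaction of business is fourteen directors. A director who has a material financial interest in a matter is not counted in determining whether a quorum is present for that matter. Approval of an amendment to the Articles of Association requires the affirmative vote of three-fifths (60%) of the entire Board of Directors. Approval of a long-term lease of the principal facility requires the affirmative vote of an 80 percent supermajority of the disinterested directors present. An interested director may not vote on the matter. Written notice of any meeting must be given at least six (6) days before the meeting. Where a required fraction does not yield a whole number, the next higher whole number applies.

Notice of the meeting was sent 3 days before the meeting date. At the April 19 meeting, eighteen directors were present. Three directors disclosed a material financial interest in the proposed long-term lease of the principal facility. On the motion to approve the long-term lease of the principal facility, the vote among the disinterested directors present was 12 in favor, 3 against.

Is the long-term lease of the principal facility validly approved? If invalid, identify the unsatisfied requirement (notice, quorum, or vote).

Notice: 3 days given; 6 required (3 < 6). Not satisfied.
Quorum: 18 present, but the 3 interested directors do not count, leaving 15. Quorum is 14. Satisfied.
Vote: the long-term lease of the principal facility requires four-fifths of the disinterested directors present (18 − 3 = 15). 4/5 of 15 = 12, so 12 affirmative votes are needed; 12 voted in favor. Satisfied.

Invalid — notice requirement not satisfied.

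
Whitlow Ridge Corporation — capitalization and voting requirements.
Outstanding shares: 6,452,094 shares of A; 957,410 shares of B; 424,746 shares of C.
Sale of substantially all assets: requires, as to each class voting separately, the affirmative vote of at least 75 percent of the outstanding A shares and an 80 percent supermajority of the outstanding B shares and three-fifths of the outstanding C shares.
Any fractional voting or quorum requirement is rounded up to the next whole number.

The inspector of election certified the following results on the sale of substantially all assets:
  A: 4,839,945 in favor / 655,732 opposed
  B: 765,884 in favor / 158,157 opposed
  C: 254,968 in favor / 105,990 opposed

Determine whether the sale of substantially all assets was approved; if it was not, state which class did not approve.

Not approved — the B shares did not give the required vote.

A: 3/4 of 6452094 = 4839070.50, rounded up to 4839071; 4,839,071 required, 4,839,945 in favor — approved.
B: 4/5 of 957410 = 765928; 765,928 required, 765,884 in favor — not approved.
C: 3/5 of 424746 = 254847.60, rounded up to 254848; 254,848 required, 254,968 in favor — approved.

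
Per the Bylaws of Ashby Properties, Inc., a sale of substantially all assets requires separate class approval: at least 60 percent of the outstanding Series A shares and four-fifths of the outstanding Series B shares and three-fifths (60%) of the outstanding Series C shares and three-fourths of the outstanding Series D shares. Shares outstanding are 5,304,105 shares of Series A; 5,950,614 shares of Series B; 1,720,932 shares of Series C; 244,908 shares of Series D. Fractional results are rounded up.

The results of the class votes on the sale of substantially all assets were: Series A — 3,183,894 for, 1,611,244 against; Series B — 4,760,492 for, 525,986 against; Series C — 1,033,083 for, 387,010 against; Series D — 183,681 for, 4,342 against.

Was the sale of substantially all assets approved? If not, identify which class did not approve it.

Approved — every class gave the required vote.

Series A: 3/5 of 5304105 = 3182463; 3,182,463 required, 3,183,894 in favor — approved.
Series B: 4/5 of 5950614 = 4760491.20, rounded up to 4760492; 4,760,492 required, 4,760,492 in favor — approved.
Series C: 3/5 of 1720932 = 1032559.20, rounded up to 1032560; 1,032,560 required, 1,033,083 in favor — approved.
Series D: 3/4 of 244908 = 183681; 183,681 required, 183,681 in favor — approved.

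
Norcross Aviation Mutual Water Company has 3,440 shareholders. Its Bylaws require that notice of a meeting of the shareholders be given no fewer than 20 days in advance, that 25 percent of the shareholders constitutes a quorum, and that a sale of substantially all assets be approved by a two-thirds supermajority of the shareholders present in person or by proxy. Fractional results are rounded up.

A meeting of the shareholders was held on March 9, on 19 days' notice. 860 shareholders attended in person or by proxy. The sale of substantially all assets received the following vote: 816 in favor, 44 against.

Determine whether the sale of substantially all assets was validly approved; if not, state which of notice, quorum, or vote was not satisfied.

Invalid — notice requirement not satisfied.

Notice: 19 days given; 20 required. Not satisfied.
Quorum: 25% of 3,440 = 860; 860 present. Satisfied.
Vote: requires two-thirds of those present (860); 2/3 of 860 = 573.33, rounded up to 574, so 574 needed; 816 in favor. Satisfied.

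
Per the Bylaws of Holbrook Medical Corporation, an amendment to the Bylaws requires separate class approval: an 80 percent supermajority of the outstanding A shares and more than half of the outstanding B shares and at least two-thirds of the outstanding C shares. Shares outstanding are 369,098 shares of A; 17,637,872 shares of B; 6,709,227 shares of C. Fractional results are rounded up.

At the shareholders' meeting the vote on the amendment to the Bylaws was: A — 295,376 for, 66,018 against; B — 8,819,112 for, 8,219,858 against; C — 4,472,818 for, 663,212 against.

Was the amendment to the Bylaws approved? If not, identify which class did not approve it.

Approved — every class gave the required vote.

A: 4/5 of 369098 = 295278.40, rounded up to 295279; 295,279 required, 295,376 in favor — approved.
B: a majority of 17637872 is 8818937; 8,818,937 required, 8,819,112 in favor — approved.
C: 2/3 of 6709227 = 4472818; 4,472,818 required, 4,472,818 in favor — approved.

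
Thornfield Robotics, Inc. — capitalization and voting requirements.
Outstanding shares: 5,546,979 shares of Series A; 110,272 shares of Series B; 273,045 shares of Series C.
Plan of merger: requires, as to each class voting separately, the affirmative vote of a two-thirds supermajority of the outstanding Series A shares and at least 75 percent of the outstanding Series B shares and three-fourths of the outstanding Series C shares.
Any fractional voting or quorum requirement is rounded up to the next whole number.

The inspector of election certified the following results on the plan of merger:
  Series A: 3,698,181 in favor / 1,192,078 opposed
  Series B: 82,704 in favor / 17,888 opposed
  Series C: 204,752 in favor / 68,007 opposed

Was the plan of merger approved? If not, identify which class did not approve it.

Series A: 2/3 of 5546979 = 3697986; 3,697,986 required, 3,698,181 in favor — approved.
Series B: 3/4 of 110272 = 82704; 82,704 required, 82,704 in favor — approved.
Series C: 3/4 of 273045 = 204783.75, rounded up to 204784; 204,784 required, 204,752 in favor — not approved.

Not approved — the Series C shares did not give the required vote.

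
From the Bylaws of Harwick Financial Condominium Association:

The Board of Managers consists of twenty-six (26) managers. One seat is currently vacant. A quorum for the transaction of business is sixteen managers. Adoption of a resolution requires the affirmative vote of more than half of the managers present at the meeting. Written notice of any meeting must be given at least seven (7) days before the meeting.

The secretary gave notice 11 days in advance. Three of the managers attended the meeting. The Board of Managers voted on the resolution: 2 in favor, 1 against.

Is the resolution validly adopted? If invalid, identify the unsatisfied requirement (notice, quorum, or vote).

Notice: 11 days given; 7 required (11 ≥ 7). Satisfied.
Quorum: 3 present; quorum is 16. Not satisfied.
Vote: the resolution requires a majority of the managers present (3). A majority of 3 is 2, so 2 affirmative votes are needed; 2 voted in favor. Satisfied. (Moot — without a quorum no business can be validly transacted.)

Invalid — quorum requirement not satisfied.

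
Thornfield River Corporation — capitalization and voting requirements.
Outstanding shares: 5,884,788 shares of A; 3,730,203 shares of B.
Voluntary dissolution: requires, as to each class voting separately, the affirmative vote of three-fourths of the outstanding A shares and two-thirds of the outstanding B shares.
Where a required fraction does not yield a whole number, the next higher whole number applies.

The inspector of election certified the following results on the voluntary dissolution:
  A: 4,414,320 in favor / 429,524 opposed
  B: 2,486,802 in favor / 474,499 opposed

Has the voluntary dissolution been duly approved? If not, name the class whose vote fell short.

A: 3/4 of 5884788 = 4413591; 4,413,591 required, 4,414,320 in favor — approved.
B: 2/3 of 3730203 = 2486802; 2,486,802 required, 2,486,802 in favor — approved.

Approved — every class gave the required vote.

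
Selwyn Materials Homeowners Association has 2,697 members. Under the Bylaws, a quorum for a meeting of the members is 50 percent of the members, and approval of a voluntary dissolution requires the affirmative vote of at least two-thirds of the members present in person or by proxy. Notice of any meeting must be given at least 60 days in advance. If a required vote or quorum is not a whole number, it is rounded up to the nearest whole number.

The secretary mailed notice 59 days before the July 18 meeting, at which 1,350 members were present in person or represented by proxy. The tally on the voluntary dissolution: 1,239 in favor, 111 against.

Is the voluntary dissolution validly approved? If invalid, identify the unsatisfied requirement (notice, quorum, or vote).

Invalid — notice requirement not satisfied.

Notice: 59 days given; 60 required. Not satisfied.
Quorum: 50% of 2,697 = 1,348.50, rounded up to 1,349; 1,350 present. Satisfied.
Vote: requires two-thirds of those present (1,350); 2/3 of 1350 = 900, so 900 needed; 1,239 in favor. Satisfied.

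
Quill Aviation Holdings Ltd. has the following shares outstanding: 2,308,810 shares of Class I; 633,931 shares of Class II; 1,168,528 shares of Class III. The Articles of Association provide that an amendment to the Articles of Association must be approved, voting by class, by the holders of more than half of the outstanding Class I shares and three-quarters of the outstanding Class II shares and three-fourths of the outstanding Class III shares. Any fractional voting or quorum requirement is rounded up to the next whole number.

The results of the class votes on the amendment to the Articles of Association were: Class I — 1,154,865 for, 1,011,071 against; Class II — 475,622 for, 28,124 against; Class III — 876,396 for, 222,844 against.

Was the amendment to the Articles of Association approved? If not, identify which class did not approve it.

Class I: a majority of 2308810 is 1154406; 1,154,406 required, 1,154,865 in favor — approved.
Class II: 3/4 of 633931 = 475448.25, rounded up to 475449; 475,449 required, 475,622 in favor — approved.
Class III: 3/4 of 1168528 = 876396; 876,396 required, 876,396 in favor — approved.

Approved — every class gave the required vote.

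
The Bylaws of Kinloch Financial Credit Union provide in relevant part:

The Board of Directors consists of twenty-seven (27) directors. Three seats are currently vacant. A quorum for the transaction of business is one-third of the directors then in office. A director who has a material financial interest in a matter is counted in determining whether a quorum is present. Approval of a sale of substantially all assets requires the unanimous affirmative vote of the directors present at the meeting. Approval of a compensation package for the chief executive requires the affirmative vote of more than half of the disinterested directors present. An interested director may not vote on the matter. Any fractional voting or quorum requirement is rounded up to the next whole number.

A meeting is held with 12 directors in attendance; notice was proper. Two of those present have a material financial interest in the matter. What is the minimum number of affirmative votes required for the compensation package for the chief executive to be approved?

The compensation package for the chief executive requires a majority of the disinterested directors present (12 − 2 = 10).
A majority of 10 is 6.

6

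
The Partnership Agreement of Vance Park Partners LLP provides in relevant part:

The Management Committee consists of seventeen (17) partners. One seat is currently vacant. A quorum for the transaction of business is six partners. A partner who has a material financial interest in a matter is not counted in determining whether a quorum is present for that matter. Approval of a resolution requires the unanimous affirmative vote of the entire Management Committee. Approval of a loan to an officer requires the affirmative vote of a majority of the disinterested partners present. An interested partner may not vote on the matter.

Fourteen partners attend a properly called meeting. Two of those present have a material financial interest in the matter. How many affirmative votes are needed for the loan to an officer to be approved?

The loan to an officer requires a majority of the disinterested partners present (14 − 2 = 12).
A majority of 12 is 7.

7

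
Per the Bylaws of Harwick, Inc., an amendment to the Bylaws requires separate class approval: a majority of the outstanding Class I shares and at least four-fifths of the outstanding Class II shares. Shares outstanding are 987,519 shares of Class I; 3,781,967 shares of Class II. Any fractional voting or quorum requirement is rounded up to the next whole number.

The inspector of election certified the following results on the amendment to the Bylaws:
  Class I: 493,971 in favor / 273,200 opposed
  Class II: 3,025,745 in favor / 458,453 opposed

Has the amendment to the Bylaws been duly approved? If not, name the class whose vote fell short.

Approved — every class gave the required vote.

Class I: a majority of 987519 is 493760; 493,760 required, 493,971 in favor — approved.
Class II: 4/5 of 3781967 = 3025573.60, rounded up to 3025574; 3,025,574 required, 3,025,745 in favor — approved.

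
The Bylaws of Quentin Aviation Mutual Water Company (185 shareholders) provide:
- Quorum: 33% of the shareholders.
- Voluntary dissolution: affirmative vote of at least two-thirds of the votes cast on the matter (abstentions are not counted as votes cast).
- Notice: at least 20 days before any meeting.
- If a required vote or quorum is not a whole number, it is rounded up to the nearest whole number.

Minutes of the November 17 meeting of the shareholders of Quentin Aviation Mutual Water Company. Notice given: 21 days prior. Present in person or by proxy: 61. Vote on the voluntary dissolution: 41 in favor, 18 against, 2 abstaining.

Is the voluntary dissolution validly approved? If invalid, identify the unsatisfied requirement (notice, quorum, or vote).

Notice: 21 days given; 20 required. Satisfied.
Quorum: 33% of 185 = 61.05, rounded up to 62; 61 present. Not satisfied.
Vote: requires two-thirds of the votes cast (61 − 2 abstaining = 59); 2/3 of 59 = 39.33, rounded up to 40, so 40 needed; 41 in favor. Satisfied.

Invalid — quorum requirement not satisfied.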